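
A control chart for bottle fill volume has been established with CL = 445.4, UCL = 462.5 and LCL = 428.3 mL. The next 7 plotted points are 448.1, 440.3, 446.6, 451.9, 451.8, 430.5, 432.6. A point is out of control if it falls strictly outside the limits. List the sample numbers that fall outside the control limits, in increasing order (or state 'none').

none

All 7 points lie within [428.3, 462.5].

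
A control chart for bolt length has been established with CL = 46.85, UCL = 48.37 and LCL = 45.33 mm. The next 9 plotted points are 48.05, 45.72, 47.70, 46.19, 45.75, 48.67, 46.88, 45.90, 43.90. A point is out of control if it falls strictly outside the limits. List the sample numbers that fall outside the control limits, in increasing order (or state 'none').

6, 9

Compare each point to [45.33, 48.37]: sample 6 = 48.67 > UCL; sample 9 = 43.90 < LCL.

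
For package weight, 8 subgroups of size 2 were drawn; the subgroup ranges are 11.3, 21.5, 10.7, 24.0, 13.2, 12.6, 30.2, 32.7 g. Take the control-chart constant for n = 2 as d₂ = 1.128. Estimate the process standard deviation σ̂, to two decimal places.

17.31

R̄ = (11.3 + 21.5 + 10.7 + 24.0 + 13.2 + 12.6 + 30.2 + 32.7) / 8 = 19.5250
σ̂ = R̄ / d₂ = 19.5250 / 1.128 = 17.3094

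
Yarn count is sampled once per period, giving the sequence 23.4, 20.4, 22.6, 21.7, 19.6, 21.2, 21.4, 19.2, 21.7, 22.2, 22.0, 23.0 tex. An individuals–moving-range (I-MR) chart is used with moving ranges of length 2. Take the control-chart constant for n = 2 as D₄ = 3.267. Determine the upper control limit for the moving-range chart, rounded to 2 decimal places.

Moving ranges: 3.0, 2.2, 0.9, 2.1, 1.6, 0.2, 2.2, 2.5, 0.5, 0.2, 1.0; M̄R̄ = 16.4000 / 11 = 1.4909
UCL_MR = D₄·M̄R̄ = 3.267 × 1.4909 = 4.8708

4.87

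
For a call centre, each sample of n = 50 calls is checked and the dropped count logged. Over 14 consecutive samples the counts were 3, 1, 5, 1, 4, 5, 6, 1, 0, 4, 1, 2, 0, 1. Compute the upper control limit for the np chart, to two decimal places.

6.99

p̄ = Σdᵢ / (k·n) = 34 / (14 × 50) = 0.04857
UCL = np̄ + 3·√(np̄(1−p̄)) = 2.4286 + 3 × √(2.4286×0.95143) = 2.4286 + 3 × 1.5201 = 6.9888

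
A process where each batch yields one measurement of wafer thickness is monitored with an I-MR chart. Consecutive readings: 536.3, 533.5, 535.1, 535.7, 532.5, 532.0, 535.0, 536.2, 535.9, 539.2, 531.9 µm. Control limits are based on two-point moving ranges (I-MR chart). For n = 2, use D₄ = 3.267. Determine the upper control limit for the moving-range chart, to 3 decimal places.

Moving ranges: 2.8, 1.6, 0.6, 3.2, 0.5, 3.0, 1.2, 0.3, 3.3, 7.3; M̄R̄ = 23.8000 / 10 = 2.3800
UCL_MR = D₄·M̄R̄ = 3.267 × 2.3800 = 7.7755

7.775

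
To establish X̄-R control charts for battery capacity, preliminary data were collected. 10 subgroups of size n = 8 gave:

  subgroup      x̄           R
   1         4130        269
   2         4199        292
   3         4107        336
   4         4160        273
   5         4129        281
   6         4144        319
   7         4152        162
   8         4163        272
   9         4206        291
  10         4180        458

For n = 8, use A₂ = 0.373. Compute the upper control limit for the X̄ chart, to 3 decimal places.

4267.147

X̄̄ = (4130 + 4199 + 4107 + 4160 + 4129 + 4144 + 4152 + 4163 + 4206 + 4180) / 10 = 41570.0000 / 10 = 4157.0000
R̄ = (269 + 292 + 336 + 273 + 281 + 319 + 162 + 272 + 291 + 458) / 10 = 2953.0000 / 10 = 295.3000
UCL = X̄̄ + A₂·R̄ = 4157.0000 + 0.373 × 295.3000 = 4267.1469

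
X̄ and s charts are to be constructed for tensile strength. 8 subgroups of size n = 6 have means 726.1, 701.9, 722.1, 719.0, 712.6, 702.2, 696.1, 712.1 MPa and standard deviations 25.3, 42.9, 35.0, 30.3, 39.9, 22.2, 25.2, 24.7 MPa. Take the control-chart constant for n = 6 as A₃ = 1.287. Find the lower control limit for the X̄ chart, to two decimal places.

X̄̄ = (726.1 + 701.9 + 722.1 + 719.0 + 712.6 + 702.2 + 696.1 + 712.1) / 8 = 711.5125
s̄ = (25.3 + 42.9 + 35.0 + 30.3 + 39.9 + 22.2 + 25.2 + 24.7) / 8 = 30.6875
LCL = X̄̄ − A₃·s̄ = 711.5125 − 1.287 × 30.6875 = 672.0177

672.02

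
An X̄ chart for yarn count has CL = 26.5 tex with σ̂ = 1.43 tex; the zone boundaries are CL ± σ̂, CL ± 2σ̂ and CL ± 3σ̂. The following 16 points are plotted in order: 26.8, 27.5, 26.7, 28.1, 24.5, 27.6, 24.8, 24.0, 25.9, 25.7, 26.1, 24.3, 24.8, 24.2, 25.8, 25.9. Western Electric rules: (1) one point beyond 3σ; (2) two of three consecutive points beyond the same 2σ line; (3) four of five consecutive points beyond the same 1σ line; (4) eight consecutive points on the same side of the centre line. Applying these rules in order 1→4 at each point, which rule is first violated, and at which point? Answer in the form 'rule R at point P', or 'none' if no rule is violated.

rule 4 at point 14

Zone of each point (C = within 1σ̂, B = 1σ̂–2σ̂, A = 2σ̂–3σ̂, * = beyond 3σ̂; sign = side of CL): 1:+C, 2:+C, 3:+C, 4:+B, 5:-B, 6:+C, 7:-B, 8:-B, 9:-C, 10:-C, 11:-C, 12:-B, 13:-B, 14:-B, 15:-C, 16:-C
Rule 4 (eight consecutive points on the same side of the centre line) is satisfied at point 14.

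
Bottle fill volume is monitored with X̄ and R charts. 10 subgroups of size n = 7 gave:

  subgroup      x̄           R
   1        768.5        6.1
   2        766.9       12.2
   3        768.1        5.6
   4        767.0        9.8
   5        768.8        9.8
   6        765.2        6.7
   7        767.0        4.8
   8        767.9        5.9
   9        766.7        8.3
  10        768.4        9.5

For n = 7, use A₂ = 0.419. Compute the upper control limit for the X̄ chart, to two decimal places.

X̄̄ = (768.5 + 766.9 + 768.1 + 767.0 + 768.8 + 765.2 + 767.0 + 767.9 + 766.7 + 768.4) / 10 = 7674.5000 / 10 = 767.4500
R̄ = (6.1 + 12.2 + 5.6 + 9.8 + 9.8 + 6.7 + 4.8 + 5.9 + 8.3 + 9.5) / 10 = 78.7000 / 10 = 7.8700
UCL = X̄̄ + A₂·R̄ = 767.4500 + 0.419 × 7.8700 = 770.7475

770.75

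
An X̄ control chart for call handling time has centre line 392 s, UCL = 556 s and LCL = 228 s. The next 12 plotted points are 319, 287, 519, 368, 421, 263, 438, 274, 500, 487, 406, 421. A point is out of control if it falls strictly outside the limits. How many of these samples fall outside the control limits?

All 12 points lie within [228, 556].

0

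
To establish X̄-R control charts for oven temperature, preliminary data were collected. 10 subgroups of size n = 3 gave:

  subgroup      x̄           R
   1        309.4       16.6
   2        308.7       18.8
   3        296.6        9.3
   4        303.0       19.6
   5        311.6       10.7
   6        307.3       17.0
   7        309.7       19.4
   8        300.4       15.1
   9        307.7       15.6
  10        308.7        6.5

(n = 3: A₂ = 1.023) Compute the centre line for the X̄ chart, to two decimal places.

306.31

X̄̄ = (309.4 + 308.7 + 296.6 + 303.0 + 311.6 + 307.3 + 309.7 + 300.4 + 307.7 + 308.7) / 10 = 3063.1000 / 10 = 306.3100
CL = X̄̄ = 306.3100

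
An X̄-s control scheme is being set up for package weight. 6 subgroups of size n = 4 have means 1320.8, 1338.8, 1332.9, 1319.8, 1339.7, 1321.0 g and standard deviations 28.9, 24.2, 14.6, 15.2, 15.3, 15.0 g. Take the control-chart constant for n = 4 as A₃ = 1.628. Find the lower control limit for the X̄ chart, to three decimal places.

X̄̄ = (1320.8 + 1338.8 + 1332.9 + 1319.8 + 1339.7 + 1321.0) / 6 = 1328.8333
s̄ = (28.9 + 24.2 + 14.6 + 15.2 + 15.3 + 15.0) / 6 = 18.8667
LCL = X̄̄ − A₃·s̄ = 1328.8333 − 1.628 × 18.8667 = 1298.1184

1298.118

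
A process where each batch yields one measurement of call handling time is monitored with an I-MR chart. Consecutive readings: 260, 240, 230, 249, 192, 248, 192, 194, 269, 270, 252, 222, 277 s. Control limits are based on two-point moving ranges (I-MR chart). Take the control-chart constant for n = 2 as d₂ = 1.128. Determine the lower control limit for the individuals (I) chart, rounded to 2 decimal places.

149.65

X̄ = (260 + 240 + 230 + 249 + 192 + 248 + 192 + 194 + 269 + 270 + 252 + 222 + 277) / 13 = 238.0769
Moving ranges: 20, 10, 19, 57, 56, 56, 2, 75, 1, 18, 30, 55; M̄R̄ = 399.0000 / 12 = 33.2500
LCL = X̄ − 3·M̄R̄/d₂ = 238.0769 − 3 × 33.2500 / 1.128 = 149.6461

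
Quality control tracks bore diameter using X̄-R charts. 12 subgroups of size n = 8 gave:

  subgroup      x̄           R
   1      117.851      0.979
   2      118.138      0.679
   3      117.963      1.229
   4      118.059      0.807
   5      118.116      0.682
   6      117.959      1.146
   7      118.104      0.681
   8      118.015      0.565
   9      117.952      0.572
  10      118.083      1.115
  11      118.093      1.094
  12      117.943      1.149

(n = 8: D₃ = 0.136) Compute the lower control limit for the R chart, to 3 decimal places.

0.121

R̄ = (0.979 + 0.679 + 1.229 + 0.807 + 0.682 + 1.146 + 0.681 + 0.565 + 0.572 + 1.115 + 1.094 + 1.149) / 12 = 10.6980 / 12 = 0.8915
LCL_R = D₃·R̄ = 0.136 × 0.8915 = 0.1212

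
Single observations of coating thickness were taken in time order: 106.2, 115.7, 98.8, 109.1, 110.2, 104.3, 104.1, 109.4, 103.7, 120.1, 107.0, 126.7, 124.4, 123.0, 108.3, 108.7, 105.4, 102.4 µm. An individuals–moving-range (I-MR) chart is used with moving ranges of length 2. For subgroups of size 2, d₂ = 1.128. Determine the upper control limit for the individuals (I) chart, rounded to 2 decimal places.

X̄ = (106.2 + 115.7 + 98.8 + 109.1 + 110.2 + 104.3 + 104.1 + 109.4 + 103.7 + 120.1 + 107.0 + 126.7 + 124.4 + 123.0 + 108.3 + 108.7 + 105.4 + 102.4) / 18 = 110.4167
Moving ranges: 9.5, 16.9, 10.3, 1.1, 5.9, 0.2, 5.3, 5.7, 16.4, 13.1, 19.7, 2.3, 1.4, 14.7, 0.4, 3.3, 3.0; M̄R̄ = 129.2000 / 17 = 7.6000
UCL = X̄ + 3·M̄R̄/d₂ = 110.4167 + 3 × 7.6000 / 1.128 = 130.6294

130.63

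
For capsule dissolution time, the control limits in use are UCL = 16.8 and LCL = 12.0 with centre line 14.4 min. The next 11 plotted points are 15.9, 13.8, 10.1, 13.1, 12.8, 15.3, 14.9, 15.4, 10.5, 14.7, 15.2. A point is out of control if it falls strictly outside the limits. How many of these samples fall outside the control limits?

2

Compare each point to [12.0, 16.8]: sample 3 = 10.1 < LCL; sample 9 = 10.5 < LCL.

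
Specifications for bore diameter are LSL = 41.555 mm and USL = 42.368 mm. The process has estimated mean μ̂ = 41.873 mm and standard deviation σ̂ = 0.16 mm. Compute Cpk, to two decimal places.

Cpu = (USL − μ̂) / (3σ̂) = (42.368 − 41.873) / (3 × 0.16) = 1.0313; Cpl = (μ̂ − LSL) / (3σ̂) = (41.873 − 41.555) / (3 × 0.16) = 0.6625; Cpk = min(Cpu, Cpl) = 0.6625

0.66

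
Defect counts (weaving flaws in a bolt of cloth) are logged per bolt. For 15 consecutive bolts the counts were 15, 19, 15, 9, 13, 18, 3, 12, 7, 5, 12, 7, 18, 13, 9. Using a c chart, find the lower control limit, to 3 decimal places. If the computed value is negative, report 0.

c̄ = (15 + 19 + 15 + 9 + 13 + 18 + 3 + 12 + 7 + 5 + 12 + 7 + 18 + 13 + 9) / 15 = 175 / 15 = 11.6667
LCL = c̄ − 3√c̄ = 11.6667 − 3 × 3.4157 = 1.4197

1.420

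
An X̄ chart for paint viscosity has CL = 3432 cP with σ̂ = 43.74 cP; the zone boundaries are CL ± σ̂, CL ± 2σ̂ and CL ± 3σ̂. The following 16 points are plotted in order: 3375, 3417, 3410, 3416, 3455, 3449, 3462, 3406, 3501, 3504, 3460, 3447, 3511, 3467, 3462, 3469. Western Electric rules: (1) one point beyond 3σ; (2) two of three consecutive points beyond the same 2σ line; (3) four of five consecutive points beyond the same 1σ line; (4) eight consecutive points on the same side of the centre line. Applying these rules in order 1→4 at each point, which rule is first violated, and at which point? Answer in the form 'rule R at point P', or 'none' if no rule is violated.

Zone of each point (C = within 1σ̂, B = 1σ̂–2σ̂, A = 2σ̂–3σ̂, * = beyond 3σ̂; sign = side of CL): 1:-B, 2:-C, 3:-C, 4:-C, 5:+C, 6:+C, 7:+C, 8:-C, 9:+B, 10:+B, 11:+C, 12:+C, 13:+B, 14:+C, 15:+C, 16:+C
Rule 4 (eight consecutive points on the same side of the centre line) is satisfied at point 16.

rule 4 at point 16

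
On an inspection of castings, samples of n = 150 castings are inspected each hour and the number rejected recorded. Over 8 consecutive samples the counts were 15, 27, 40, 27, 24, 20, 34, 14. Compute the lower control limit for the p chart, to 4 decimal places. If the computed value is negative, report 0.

p̄ = Σdᵢ / (k·n) = 201 / (8 × 150) = 0.16750
LCL = p̄ − 3·√(p̄(1−p̄)/n) = 0.16750 − 3 × 0.03049 = 0.07603

0.0760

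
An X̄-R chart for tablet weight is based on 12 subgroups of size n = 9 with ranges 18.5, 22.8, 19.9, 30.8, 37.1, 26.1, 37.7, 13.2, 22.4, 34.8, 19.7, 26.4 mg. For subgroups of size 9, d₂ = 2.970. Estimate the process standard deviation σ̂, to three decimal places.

R̄ = (18.5 + 22.8 + 19.9 + 30.8 + 37.1 + 26.1 + 37.7 + 13.2 + 22.4 + 34.8 + 19.7 + 26.4) / 12 = 25.7833
σ̂ = R̄ / d₂ = 25.7833 / 2.970 = 8.6813

8.681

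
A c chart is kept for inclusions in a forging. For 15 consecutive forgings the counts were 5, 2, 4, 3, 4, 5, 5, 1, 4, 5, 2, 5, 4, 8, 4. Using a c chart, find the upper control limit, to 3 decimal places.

10.116

c̄ = (5 + 2 + 4 + 3 + 4 + 5 + 5 + 1 + 4 + 5 + 2 + 5 + 4 + 8 + 4) / 15 = 61 / 15 = 4.0667
UCL = c̄ + 3√c̄ = 4.0667 + 3 × √4.0667 = 4.0667 + 3 × 2.0166 = 10.1165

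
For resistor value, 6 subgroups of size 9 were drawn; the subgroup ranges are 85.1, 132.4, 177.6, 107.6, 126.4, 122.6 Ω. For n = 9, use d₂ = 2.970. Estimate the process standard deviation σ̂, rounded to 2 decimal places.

42.18

R̄ = (85.1 + 132.4 + 177.6 + 107.6 + 126.4 + 122.6) / 6 = 125.2833
σ̂ = R̄ / d₂ = 125.2833 / 2.970 = 42.1829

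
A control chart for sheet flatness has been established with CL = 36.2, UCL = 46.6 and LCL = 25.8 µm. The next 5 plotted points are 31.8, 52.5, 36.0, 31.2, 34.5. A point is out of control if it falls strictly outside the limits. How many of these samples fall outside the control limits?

Compare each point to [25.8, 46.6]: sample 2 = 52.5 > UCL.

1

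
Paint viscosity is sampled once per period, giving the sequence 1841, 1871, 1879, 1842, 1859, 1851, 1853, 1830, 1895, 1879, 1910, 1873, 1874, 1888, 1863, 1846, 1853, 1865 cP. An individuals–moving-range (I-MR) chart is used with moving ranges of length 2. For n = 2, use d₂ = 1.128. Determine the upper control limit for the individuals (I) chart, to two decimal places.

X̄ = (1841 + 1871 + 1879 + 1842 + 1859 + 1851 + 1853 + 1830 + 1895 + 1879 + 1910 + 1873 + 1874 + 1888 + 1863 + 1846 + 1853 + 1865) / 18 = 1865.1111
Moving ranges: 30, 8, 37, 17, 8, 2, 23, 65, 16, 31, 37, 1, 14, 25, 17, 7, 12; M̄R̄ = 350.0000 / 17 = 20.5882
UCL = X̄ + 3·M̄R̄/d₂ = 1865.1111 + 3 × 20.5882 / 1.128 = 1919.8671

1919.87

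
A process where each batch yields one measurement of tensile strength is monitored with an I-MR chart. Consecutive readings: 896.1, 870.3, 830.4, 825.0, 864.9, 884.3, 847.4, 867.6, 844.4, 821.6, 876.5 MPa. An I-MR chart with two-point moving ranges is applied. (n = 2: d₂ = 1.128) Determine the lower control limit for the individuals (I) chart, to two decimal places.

780.43

X̄ = (896.1 + 870.3 + 830.4 + 825.0 + 864.9 + 884.3 + 847.4 + 867.6 + 844.4 + 821.6 + 876.5) / 11 = 857.1364
Moving ranges: 25.8, 39.9, 5.4, 39.9, 19.4, 36.9, 20.2, 23.2, 22.8, 54.9; M̄R̄ = 288.4000 / 10 = 28.8400
LCL = X̄ − 3·M̄R̄/d₂ = 857.1364 − 3 × 28.8400 / 1.128 = 780.4342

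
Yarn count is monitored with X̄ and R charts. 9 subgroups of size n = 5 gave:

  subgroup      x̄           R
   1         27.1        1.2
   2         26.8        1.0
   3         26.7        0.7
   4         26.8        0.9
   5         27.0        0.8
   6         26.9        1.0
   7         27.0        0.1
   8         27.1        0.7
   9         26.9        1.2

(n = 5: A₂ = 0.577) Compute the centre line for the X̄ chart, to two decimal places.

X̄̄ = (27.1 + 26.8 + 26.7 + 26.8 + 27.0 + 26.9 + 27.0 + 27.1 + 26.9) / 9 = 242.3000 / 9 = 26.9222
CL = X̄̄ = 26.9222

26.92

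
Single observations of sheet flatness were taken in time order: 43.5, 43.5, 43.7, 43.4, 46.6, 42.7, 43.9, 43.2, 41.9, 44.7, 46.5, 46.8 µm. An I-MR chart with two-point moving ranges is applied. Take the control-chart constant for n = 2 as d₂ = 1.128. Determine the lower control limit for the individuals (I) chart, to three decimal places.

40.404

X̄ = (43.5 + 43.5 + 43.7 + 43.4 + 46.6 + 42.7 + 43.9 + 43.2 + 41.9 + 44.7 + 46.5 + 46.8) / 12 = 44.2000
Moving ranges: 0.0, 0.2, 0.3, 3.2, 3.9, 1.2, 0.7, 1.3, 2.8, 1.8, 0.3; M̄R̄ = 15.7000 / 11 = 1.4273
LCL = X̄ − 3·M̄R̄/d₂ = 44.2000 − 3 × 1.4273 / 1.128 = 40.4041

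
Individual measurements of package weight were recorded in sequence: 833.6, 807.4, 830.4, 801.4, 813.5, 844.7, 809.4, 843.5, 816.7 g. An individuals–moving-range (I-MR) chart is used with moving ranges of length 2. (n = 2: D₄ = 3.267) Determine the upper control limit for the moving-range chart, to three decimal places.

Moving ranges: 26.2, 23.0, 29.0, 12.1, 31.2, 35.3, 34.1, 26.8; M̄R̄ = 217.7000 / 8 = 27.2125
UCL_MR = D₄·M̄R̄ = 3.267 × 27.2125 = 88.9032

88.903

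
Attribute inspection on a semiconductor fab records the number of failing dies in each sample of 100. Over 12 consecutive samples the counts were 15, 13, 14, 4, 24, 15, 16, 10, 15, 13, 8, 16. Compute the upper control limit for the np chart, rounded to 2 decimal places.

p̄ = Σdᵢ / (k·n) = 163 / (12 × 100) = 0.13583
UCL = np̄ + 3·√(np̄(1−p̄)) = 13.5833 + 3 × √(13.5833×0.86417) = 13.5833 + 3 × 3.4261 = 23.8617

23.86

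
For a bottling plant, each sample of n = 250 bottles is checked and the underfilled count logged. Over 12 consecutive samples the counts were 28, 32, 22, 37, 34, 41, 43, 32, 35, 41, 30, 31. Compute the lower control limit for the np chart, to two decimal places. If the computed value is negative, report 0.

p̄ = Σdᵢ / (k·n) = 406 / (12 × 250) = 0.13533
LCL = np̄ − 3·√(np̄(1−p̄)) = 33.8333 − 3 × 5.4087 = 17.6071

17.61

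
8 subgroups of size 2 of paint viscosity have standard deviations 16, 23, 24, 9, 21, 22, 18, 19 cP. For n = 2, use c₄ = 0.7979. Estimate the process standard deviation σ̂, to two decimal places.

s̄ = (16 + 23 + 24 + 9 + 21 + 22 + 18 + 19) / 8 = 19.0000
σ̂ = s̄ / c₄ = 19.0000 / 0.7979 = 23.8125

23.81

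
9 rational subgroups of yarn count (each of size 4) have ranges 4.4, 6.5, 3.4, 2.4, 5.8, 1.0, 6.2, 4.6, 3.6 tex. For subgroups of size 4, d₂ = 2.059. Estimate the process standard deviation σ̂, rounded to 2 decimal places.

R̄ = (4.4 + 6.5 + 3.4 + 2.4 + 5.8 + 1.0 + 6.2 + 4.6 + 3.6) / 9 = 4.2111
σ̂ = R̄ / d₂ = 4.2111 / 2.059 = 2.0452

2.05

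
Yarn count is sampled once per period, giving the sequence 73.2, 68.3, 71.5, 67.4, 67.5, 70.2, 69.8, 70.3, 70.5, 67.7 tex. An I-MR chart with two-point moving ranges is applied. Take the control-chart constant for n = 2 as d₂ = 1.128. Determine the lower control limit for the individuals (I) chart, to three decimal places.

64.055

X̄ = (73.2 + 68.3 + 71.5 + 67.4 + 67.5 + 70.2 + 69.8 + 70.3 + 70.5 + 67.7) / 10 = 69.6400
Moving ranges: 4.9, 3.2, 4.1, 0.1, 2.7, 0.4, 0.5, 0.2, 2.8; M̄R̄ = 18.9000 / 9 = 2.1000
LCL = X̄ − 3·M̄R̄/d₂ = 69.6400 − 3 × 2.1000 / 1.128 = 64.0549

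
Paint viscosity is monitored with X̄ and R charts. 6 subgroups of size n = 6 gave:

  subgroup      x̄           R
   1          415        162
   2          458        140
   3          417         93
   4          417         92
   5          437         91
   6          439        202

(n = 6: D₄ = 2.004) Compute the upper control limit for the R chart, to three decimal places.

260.520

R̄ = (162 + 140 + 93 + 92 + 91 + 202) / 6 = 780.0000 / 6 = 130.0000
UCL_R = D₄·R̄ = 2.004 × 130.0000 = 260.5200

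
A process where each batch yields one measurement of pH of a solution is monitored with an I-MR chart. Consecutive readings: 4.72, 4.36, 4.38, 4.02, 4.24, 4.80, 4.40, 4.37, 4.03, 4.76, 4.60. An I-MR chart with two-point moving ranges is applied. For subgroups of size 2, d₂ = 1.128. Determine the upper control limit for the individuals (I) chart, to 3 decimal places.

X̄ = (4.72 + 4.36 + 4.38 + 4.02 + 4.24 + 4.80 + 4.40 + 4.37 + 4.03 + 4.76 + 4.60) / 11 = 4.4255
Moving ranges: 0.36, 0.02, 0.36, 0.22, 0.56, 0.40, 0.03, 0.34, 0.73, 0.16; M̄R̄ = 3.1800 / 10 = 0.3180
UCL = X̄ + 3·M̄R̄/d₂ = 4.4255 + 3 × 0.3180 / 1.128 = 5.2712

5.271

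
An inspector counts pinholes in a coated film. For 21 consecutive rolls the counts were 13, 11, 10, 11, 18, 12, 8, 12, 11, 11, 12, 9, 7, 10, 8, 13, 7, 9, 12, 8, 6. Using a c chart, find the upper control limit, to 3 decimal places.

c̄ = (13 + 11 + 10 + 11 + 18 + 12 + 8 + 12 + 11 + 11 + 12 + 9 + 7 + 10 + 8 + 13 + 7 + 9 + 12 + 8 + 6) / 21 = 218 / 21 = 10.3810
UCL = c̄ + 3√c̄ = 10.3810 + 3 × √10.3810 = 10.3810 + 3 × 3.2219 = 20.0468

20.047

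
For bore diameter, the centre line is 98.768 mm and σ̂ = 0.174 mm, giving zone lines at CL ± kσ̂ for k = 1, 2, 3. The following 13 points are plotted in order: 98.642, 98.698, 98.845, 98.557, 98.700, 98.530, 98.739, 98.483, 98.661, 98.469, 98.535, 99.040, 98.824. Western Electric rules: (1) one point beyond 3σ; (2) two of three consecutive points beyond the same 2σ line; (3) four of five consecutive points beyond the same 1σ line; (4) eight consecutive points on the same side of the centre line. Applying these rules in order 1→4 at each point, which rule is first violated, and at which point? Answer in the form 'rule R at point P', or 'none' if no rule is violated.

Zone of each point (C = within 1σ̂, B = 1σ̂–2σ̂, A = 2σ̂–3σ̂, * = beyond 3σ̂; sign = side of CL): 1:-C, 2:-C, 3:+C, 4:-B, 5:-C, 6:-B, 7:-C, 8:-B, 9:-C, 10:-B, 11:-B, 12:+B, 13:+C
Rule 4 (eight consecutive points on the same side of the centre line) is satisfied at point 11.

rule 4 at point 11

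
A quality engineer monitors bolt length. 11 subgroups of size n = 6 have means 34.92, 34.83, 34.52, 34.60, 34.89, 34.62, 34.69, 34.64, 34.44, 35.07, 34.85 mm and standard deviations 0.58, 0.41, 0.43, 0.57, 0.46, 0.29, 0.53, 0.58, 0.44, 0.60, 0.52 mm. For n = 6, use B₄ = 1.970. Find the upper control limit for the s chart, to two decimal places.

s̄ = (0.58 + 0.41 + 0.43 + 0.57 + 0.46 + 0.29 + 0.53 + 0.58 + 0.44 + 0.60 + 0.52) / 11 = 0.4918
UCL_s = B₄·s̄ = 1.970 × 0.4918 = 0.9689

0.97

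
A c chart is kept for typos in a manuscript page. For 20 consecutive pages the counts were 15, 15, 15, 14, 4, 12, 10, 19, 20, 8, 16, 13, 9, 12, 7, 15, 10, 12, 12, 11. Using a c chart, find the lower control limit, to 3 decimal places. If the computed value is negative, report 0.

1.865

c̄ = (15 + 15 + 15 + 14 + 4 + 12 + 10 + 19 + 20 + 8 + 16 + 13 + 9 + 12 + 7 + 15 + 10 + 12 + 12 + 11) / 20 = 249 / 20 = 12.4500
LCL = c̄ − 3√c̄ = 12.4500 − 3 × 3.5285 = 1.8646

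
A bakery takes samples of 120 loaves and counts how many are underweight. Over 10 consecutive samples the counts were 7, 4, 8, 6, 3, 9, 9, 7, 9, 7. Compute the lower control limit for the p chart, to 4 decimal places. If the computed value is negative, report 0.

0.0000

p̄ = Σdᵢ / (k·n) = 69 / (10 × 120) = 0.05750
LCL = p̄ − 3·√(p̄(1−p̄)/n) = 0.05750 − 3 × 0.02125 = -0.00625 → 0 (negative, so LCL = 0)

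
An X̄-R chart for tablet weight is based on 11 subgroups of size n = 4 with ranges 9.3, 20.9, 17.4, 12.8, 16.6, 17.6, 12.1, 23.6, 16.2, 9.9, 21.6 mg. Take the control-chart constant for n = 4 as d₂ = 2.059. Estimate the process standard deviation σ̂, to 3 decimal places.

7.859

R̄ = (9.3 + 20.9 + 17.4 + 12.8 + 16.6 + 17.6 + 12.1 + 23.6 + 16.2 + 9.9 + 21.6) / 11 = 16.1818
σ̂ = R̄ / d₂ = 16.1818 / 2.059 = 7.8591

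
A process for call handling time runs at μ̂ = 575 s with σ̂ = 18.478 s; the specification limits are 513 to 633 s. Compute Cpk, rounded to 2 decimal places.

Cpu = (USL − μ̂) / (3σ̂) = (633 − 575) / (3 × 18.478) = 1.0463; Cpl = (μ̂ − LSL) / (3σ̂) = (575 − 513) / (3 × 18.478) = 1.1184; Cpk = min(Cpu, Cpl) = 1.0463

1.05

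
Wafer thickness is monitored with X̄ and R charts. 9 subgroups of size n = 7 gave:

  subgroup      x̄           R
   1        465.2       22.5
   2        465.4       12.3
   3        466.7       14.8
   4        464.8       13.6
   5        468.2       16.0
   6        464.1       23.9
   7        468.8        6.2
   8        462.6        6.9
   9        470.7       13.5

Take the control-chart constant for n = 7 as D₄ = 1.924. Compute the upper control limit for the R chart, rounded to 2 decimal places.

27.73

R̄ = (22.5 + 12.3 + 14.8 + 13.6 + 16.0 + 23.9 + 6.2 + 6.9 + 13.5) / 9 = 129.7000 / 9 = 14.4111
UCL_R = D₄·R̄ = 1.924 × 14.4111 = 27.7270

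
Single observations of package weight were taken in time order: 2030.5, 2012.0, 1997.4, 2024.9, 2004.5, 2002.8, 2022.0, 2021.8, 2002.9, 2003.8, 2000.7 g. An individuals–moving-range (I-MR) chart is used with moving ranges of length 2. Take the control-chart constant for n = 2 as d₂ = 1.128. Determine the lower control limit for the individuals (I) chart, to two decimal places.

X̄ = (2030.5 + 2012.0 + 1997.4 + 2024.9 + 2004.5 + 2002.8 + 2022.0 + 2021.8 + 2002.9 + 2003.8 + 2000.7) / 11 = 2011.2091
Moving ranges: 18.5, 14.6, 27.5, 20.4, 1.7, 19.2, 0.2, 18.9, 0.9, 3.1; M̄R̄ = 125.0000 / 10 = 12.5000
LCL = X̄ − 3·M̄R̄/d₂ = 2011.2091 − 3 × 12.5000 / 1.128 = 1977.9644

1977.96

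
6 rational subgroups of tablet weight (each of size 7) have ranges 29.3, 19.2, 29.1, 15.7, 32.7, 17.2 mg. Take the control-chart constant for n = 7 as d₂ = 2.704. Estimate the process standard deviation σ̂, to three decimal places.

8.826

R̄ = (29.3 + 19.2 + 29.1 + 15.7 + 32.7 + 17.2) / 6 = 23.8667
σ̂ = R̄ / d₂ = 23.8667 / 2.704 = 8.8264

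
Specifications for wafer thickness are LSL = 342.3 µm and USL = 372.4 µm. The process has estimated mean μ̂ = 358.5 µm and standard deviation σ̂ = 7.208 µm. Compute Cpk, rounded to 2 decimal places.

0.64

Cpu = (USL − μ̂) / (3σ̂) = (372.4 − 358.5) / (3 × 7.208) = 0.6428; Cpl = (μ̂ − LSL) / (3σ̂) = (358.5 − 342.3) / (3 × 7.208) = 0.7492; Cpk = min(Cpu, Cpl) = 0.6428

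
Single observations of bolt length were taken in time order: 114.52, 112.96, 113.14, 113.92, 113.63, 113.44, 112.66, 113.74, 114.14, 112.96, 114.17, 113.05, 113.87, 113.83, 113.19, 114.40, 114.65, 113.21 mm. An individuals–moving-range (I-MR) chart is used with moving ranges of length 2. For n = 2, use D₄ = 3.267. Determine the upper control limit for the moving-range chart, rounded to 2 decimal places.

Moving ranges: 1.56, 0.18, 0.78, 0.29, 0.19, 0.78, 1.08, 0.40, 1.18, 1.21, 1.12, 0.82, 0.04, 0.64, 1.21, 0.25, 1.44; M̄R̄ = 13.1700 / 17 = 0.7747
UCL_MR = D₄·M̄R̄ = 3.267 × 0.7747 = 2.5310

2.53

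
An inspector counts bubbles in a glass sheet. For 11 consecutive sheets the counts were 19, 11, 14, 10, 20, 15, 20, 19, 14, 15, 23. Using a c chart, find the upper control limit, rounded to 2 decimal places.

28.50

c̄ = (19 + 11 + 14 + 10 + 20 + 15 + 20 + 19 + 14 + 15 + 23) / 11 = 180 / 11 = 16.3636
UCL = c̄ + 3√c̄ = 16.3636 + 3 × √16.3636 = 16.3636 + 3 × 4.0452 = 28.4992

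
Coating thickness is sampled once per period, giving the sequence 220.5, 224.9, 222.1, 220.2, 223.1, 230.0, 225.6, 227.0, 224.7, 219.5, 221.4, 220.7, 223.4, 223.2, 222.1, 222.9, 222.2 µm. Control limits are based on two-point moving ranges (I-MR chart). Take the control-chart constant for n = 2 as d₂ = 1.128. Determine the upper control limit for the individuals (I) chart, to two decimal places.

X̄ = (220.5 + 224.9 + 222.1 + 220.2 + 223.1 + 230.0 + 225.6 + 227.0 + 224.7 + 219.5 + 221.4 + 220.7 + 223.4 + 223.2 + 222.1 + 222.9 + 222.2) / 17 = 223.1471
Moving ranges: 4.4, 2.8, 1.9, 2.9, 6.9, 4.4, 1.4, 2.3, 5.2, 1.9, 0.7, 2.7, 0.2, 1.1, 0.8, 0.7; M̄R̄ = 40.3000 / 16 = 2.5188
UCL = X̄ + 3·M̄R̄/d₂ = 223.1471 + 3 × 2.5188 / 1.128 = 229.8459

229.85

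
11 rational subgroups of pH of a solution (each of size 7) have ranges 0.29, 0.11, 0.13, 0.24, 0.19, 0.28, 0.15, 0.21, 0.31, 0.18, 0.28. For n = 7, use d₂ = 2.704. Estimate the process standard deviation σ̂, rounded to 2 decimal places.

0.08

R̄ = (0.29 + 0.11 + 0.13 + 0.24 + 0.19 + 0.28 + 0.15 + 0.21 + 0.31 + 0.18 + 0.28) / 11 = 0.2155
σ̂ = R̄ / d₂ = 0.2155 / 2.704 = 0.0797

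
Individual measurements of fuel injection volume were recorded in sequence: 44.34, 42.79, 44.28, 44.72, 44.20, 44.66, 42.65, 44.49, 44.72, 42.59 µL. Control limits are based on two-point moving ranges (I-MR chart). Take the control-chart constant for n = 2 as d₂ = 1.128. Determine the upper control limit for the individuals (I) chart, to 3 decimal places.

X̄ = (44.34 + 42.79 + 44.28 + 44.72 + 44.20 + 44.66 + 42.65 + 44.49 + 44.72 + 42.59) / 10 = 43.9440
Moving ranges: 1.55, 1.49, 0.44, 0.52, 0.46, 2.01, 1.84, 0.23, 2.13; M̄R̄ = 10.6700 / 9 = 1.1856
UCL = X̄ + 3·M̄R̄/d₂ = 43.9440 + 3 × 1.1856 / 1.128 = 47.0971

47.097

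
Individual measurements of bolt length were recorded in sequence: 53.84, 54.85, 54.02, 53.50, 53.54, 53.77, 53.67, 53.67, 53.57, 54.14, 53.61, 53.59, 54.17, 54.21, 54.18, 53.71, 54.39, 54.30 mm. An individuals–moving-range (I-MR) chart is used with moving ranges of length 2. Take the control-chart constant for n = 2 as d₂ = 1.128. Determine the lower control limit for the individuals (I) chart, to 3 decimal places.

53.016

X̄ = (53.84 + 54.85 + 54.02 + 53.50 + 53.54 + 53.77 + 53.67 + 53.67 + 53.57 + 54.14 + 53.61 + 53.59 + 54.17 + 54.21 + 54.18 + 53.71 + 54.39 + 54.30) / 18 = 53.9294
Moving ranges: 1.01, 0.83, 0.52, 0.04, 0.23, 0.10, 0.00, 0.10, 0.57, 0.53, 0.02, 0.58, 0.04, 0.03, 0.47, 0.68, 0.09; M̄R̄ = 5.8400 / 17 = 0.3435
LCL = X̄ − 3·M̄R̄/d₂ = 53.9294 − 3 × 0.3435 / 1.128 = 53.0158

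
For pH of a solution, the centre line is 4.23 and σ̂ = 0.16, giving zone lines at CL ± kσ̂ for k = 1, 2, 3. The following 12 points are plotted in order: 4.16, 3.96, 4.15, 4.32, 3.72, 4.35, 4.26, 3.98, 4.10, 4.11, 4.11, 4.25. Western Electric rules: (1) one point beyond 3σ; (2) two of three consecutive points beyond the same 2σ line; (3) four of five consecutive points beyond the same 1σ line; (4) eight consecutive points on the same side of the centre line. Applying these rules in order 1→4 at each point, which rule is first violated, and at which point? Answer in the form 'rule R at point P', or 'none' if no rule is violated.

Zone of each point (C = within 1σ̂, B = 1σ̂–2σ̂, A = 2σ̂–3σ̂, * = beyond 3σ̂; sign = side of CL): 1:-C, 2:-B, 3:-C, 4:+C, 5:-*, 6:+C, 7:+C, 8:-B, 9:-C, 10:-C, 11:-C, 12:+C
Rule 1 (one point beyond the 3σ limits) is satisfied at point 5.

rule 1 at point 5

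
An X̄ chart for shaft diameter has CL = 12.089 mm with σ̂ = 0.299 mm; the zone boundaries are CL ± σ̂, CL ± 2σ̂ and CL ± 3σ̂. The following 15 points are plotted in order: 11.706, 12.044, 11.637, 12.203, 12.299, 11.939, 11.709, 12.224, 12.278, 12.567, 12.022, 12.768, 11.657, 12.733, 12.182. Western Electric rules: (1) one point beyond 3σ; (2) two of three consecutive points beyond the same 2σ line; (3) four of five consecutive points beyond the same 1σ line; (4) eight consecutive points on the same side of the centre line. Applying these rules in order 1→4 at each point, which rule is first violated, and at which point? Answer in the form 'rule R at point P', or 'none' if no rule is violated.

rule 2 at point 14

Zone of each point (C = within 1σ̂, B = 1σ̂–2σ̂, A = 2σ̂–3σ̂, * = beyond 3σ̂; sign = side of CL): 1:-B, 2:-C, 3:-B, 4:+C, 5:+C, 6:-C, 7:-B, 8:+C, 9:+C, 10:+B, 11:-C, 12:+A, 13:-B, 14:+A, 15:+C
Rule 2 (two of three consecutive points beyond the same 2σ limit) is satisfied at point 14.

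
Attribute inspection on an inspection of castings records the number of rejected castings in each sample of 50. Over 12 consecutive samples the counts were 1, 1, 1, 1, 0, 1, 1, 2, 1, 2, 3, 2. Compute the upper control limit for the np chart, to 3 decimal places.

4.751

p̄ = Σdᵢ / (k·n) = 16 / (12 × 50) = 0.02667
UCL = np̄ + 3·√(np̄(1−p̄)) = 1.3333 + 3 × √(1.3333×0.97333) = 1.3333 + 3 × 1.1392 = 4.7509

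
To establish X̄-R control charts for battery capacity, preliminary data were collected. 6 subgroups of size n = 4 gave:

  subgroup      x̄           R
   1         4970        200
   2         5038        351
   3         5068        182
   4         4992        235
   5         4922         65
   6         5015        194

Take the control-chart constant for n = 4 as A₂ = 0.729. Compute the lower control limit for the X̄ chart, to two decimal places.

4851.75

X̄̄ = (4970 + 5038 + 5068 + 4992 + 4922 + 5015) / 6 = 30005.0000 / 6 = 5000.8333
R̄ = (200 + 351 + 182 + 235 + 65 + 194) / 6 = 1227.0000 / 6 = 204.5000
LCL = X̄̄ − A₂·R̄ = 5000.8333 − 0.729 × 204.5000 = 4851.7528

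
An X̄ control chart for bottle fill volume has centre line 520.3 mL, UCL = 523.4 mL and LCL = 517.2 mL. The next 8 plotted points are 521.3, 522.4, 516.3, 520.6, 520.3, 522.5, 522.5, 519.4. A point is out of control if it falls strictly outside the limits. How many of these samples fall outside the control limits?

1

Compare each point to [517.2, 523.4]: sample 3 = 516.3 < LCL.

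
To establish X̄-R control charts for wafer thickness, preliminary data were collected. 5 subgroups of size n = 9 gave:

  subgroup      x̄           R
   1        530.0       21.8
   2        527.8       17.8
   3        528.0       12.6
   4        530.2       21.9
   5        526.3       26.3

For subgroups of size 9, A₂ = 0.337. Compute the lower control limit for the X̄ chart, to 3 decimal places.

X̄̄ = (530.0 + 527.8 + 528.0 + 530.2 + 526.3) / 5 = 2642.3000 / 5 = 528.4600
R̄ = (21.8 + 17.8 + 12.6 + 21.9 + 26.3) / 5 = 100.4000 / 5 = 20.0800
LCL = X̄̄ − A₂·R̄ = 528.4600 − 0.337 × 20.0800 = 521.6930

521.693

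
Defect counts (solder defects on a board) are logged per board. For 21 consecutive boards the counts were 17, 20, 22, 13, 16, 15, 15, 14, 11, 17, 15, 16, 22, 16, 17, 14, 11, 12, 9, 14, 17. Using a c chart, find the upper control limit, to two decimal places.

27.15

c̄ = (17 + 20 + 22 + 13 + 16 + 15 + 15 + 14 + 11 + 17 + 15 + 16 + 22 + 16 + 17 + 14 + 11 + 12 + 9 + 14 + 17) / 21 = 323 / 21 = 15.3810
UCL = c̄ + 3√c̄ = 15.3810 + 3 × √15.3810 = 15.3810 + 3 × 3.9219 = 27.1465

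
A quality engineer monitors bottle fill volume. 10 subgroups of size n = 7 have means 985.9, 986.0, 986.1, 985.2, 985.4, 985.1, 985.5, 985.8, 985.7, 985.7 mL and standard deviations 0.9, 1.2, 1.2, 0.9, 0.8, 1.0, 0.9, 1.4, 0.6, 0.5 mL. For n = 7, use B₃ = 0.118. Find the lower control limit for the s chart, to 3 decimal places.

s̄ = (0.9 + 1.2 + 1.2 + 0.9 + 0.8 + 1.0 + 0.9 + 1.4 + 0.6 + 0.5) / 10 = 0.9400
LCL_s = B₃·s̄ = 0.118 × 0.9400 = 0.1109

0.111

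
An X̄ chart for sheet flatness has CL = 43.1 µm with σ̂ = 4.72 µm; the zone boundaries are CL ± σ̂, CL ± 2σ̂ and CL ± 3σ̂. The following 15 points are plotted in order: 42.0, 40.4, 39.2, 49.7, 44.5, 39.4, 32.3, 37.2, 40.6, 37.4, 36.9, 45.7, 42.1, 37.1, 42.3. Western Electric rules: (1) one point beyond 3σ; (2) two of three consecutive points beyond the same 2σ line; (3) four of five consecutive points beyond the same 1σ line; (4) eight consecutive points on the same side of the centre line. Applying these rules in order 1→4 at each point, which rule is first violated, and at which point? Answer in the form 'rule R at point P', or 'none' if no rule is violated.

rule 3 at point 11

Zone of each point (C = within 1σ̂, B = 1σ̂–2σ̂, A = 2σ̂–3σ̂, * = beyond 3σ̂; sign = side of CL): 1:-C, 2:-C, 3:-C, 4:+B, 5:+C, 6:-C, 7:-A, 8:-B, 9:-C, 10:-B, 11:-B, 12:+C, 13:-C, 14:-B, 15:-C
Rule 3 (four of five consecutive points beyond the same 1σ limit) is satisfied at point 11.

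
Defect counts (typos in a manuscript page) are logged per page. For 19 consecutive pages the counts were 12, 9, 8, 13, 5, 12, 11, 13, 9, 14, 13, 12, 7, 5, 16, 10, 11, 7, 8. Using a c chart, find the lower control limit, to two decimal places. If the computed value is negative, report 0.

0.65

c̄ = (12 + 9 + 8 + 13 + 5 + 12 + 11 + 13 + 9 + 14 + 13 + 12 + 7 + 5 + 16 + 10 + 11 + 7 + 8) / 19 = 195 / 19 = 10.2632
LCL = c̄ − 3√c̄ = 10.2632 − 3 × 3.2036 = 0.6523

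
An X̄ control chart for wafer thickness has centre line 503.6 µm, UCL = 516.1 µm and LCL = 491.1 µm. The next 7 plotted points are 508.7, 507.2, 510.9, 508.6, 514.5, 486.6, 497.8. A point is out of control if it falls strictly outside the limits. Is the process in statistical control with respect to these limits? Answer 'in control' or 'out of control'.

Compare each point to [491.1, 516.1]: sample 6 = 486.6 < LCL.

out of control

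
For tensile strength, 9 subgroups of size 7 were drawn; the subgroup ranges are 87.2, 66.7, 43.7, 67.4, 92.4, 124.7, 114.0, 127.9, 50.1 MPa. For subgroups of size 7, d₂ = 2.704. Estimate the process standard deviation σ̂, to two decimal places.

R̄ = (87.2 + 66.7 + 43.7 + 67.4 + 92.4 + 124.7 + 114.0 + 127.9 + 50.1) / 9 = 86.0111
σ̂ = R̄ / d₂ = 86.0111 / 2.704 = 31.8088

31.81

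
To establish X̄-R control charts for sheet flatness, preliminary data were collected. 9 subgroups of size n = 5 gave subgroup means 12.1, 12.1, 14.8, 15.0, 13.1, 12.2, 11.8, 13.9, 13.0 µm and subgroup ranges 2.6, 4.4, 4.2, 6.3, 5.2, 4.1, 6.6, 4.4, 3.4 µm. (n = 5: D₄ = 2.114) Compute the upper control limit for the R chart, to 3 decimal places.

R̄ = (2.6 + 4.4 + 4.2 + 6.3 + 5.2 + 4.1 + 6.6 + 4.4 + 3.4) / 9 = 41.2000 / 9 = 4.5778
UCL_R = D₄·R̄ = 2.114 × 4.5778 = 9.6774

9.677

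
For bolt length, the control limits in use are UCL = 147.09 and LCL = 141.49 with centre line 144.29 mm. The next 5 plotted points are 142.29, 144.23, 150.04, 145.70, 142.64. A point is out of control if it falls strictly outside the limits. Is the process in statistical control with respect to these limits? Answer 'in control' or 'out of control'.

out of control

Compare each point to [141.49, 147.09]: sample 3 = 150.04 > UCL.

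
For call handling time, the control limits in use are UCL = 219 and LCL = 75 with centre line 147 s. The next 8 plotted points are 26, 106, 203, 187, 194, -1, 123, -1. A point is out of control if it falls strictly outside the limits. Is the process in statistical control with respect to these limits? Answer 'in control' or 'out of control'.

out of control

Compare each point to [75, 219]: sample 1 = 26 < LCL; sample 6 = -1 < LCL; sample 8 = -1 < LCL.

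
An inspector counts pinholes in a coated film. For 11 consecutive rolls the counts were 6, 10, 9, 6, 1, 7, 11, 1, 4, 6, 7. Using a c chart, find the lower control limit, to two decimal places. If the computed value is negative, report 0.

c̄ = (6 + 10 + 9 + 6 + 1 + 7 + 11 + 1 + 4 + 6 + 7) / 11 = 68 / 11 = 6.1818
LCL = c̄ − 3√c̄ = 6.1818 − 3 × 2.4863 = -1.2772 → 0 (cannot be negative)

0.00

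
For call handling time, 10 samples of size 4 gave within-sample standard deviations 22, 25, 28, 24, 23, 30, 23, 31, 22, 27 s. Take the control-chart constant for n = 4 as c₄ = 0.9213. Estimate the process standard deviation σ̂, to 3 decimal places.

27.678

s̄ = (22 + 25 + 28 + 24 + 23 + 30 + 23 + 31 + 22 + 27) / 10 = 25.5000
σ̂ = s̄ / c₄ = 25.5000 / 0.9213 = 27.6783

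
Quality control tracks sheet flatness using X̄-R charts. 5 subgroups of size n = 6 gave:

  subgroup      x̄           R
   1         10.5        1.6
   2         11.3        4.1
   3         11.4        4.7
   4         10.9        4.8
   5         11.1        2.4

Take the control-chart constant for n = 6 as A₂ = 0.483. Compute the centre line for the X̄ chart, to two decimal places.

11.04

X̄̄ = (10.5 + 11.3 + 11.4 + 10.9 + 11.1) / 5 = 55.2000 / 5 = 11.0400
CL = X̄̄ = 11.0400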